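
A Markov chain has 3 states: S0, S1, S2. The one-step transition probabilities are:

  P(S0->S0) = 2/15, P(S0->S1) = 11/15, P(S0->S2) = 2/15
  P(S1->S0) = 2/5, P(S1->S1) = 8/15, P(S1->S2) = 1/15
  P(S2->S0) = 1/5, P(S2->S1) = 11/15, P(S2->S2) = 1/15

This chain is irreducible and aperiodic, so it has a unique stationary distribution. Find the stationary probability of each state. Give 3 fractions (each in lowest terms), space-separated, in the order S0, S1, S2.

Answer: 29/96 11/18 25/288

Derivation:
The stationary distribution satisfies pi = pi * P, i.e.:
  pi_S0 = 2/15*pi_S0 + 2/5*pi_S1 + 1/5*pi_S2
  pi_S1 = 11/15*pi_S0 + 8/15*pi_S1 + 11/15*pi_S2
  pi_S2 = 2/15*pi_S0 + 1/15*pi_S1 + 1/15*pi_S2
with normalization: pi_S0 + pi_S1 + pi_S2 = 1.

Using the first 2 balance equations plus normalization, the linear system A*pi = b is:
  [-13/15, 2/5, 1/5] . pi = 0
  [11/15, -7/15, 11/15] . pi = 0
  [1, 1, 1] . pi = 1

Solving yields:
  pi_S0 = 29/96
  pi_S1 = 11/18
  pi_S2 = 25/288

Verification (pi * P):
  29/96*2/15 + 11/18*2/5 + 25/288*1/5 = 29/96 = pi_S0  (ok)
  29/96*11/15 + 11/18*8/15 + 25/288*11/15 = 11/18 = pi_S1  (ok)
  29/96*2/15 + 11/18*1/15 + 25/288*1/15 = 25/288 = pi_S2  (ok)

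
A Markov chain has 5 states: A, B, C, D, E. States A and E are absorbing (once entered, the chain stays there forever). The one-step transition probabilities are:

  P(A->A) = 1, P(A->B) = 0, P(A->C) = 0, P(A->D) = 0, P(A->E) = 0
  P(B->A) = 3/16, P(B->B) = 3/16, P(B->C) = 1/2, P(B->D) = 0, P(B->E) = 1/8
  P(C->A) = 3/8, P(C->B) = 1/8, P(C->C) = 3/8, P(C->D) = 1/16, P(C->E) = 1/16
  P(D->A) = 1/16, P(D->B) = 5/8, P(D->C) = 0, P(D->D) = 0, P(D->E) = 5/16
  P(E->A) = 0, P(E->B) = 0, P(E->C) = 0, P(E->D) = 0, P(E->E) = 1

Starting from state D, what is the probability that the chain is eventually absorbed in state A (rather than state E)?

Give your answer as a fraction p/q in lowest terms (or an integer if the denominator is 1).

Answer: 447/872

Derivation:
Let a_i = P(absorbed in A | start in state i).
Boundary conditions: a_A = 1, a_E = 0.
For each transient state i, a_i = sum_j P(i->j) * a_j:
  a_B = 3/16*a_A + 3/16*a_B + 1/2*a_C + 0*a_D + 1/8*a_E
  a_C = 3/8*a_A + 1/8*a_B + 3/8*a_C + 1/16*a_D + 1/16*a_E
  a_D = 1/16*a_A + 5/8*a_B + 0*a_C + 0*a_D + 5/16*a_E

Substituting a_A = 1 and a_E = 0, rearrange to (I - Q) a = r where r[i] = P(i -> A):
  [13/16, -1/2, 0] . (a_B, a_C, a_D) = 3/16
  [-1/8, 5/8, -1/16] . (a_B, a_C, a_D) = 3/8
  [-5/8, 0, 1] . (a_B, a_C, a_D) = 1/16

Solving yields:
  a_B = 157/218
  a_C = 1387/1744
  a_D = 447/872

Starting state is D, so the absorption probability is a_D = 447/872.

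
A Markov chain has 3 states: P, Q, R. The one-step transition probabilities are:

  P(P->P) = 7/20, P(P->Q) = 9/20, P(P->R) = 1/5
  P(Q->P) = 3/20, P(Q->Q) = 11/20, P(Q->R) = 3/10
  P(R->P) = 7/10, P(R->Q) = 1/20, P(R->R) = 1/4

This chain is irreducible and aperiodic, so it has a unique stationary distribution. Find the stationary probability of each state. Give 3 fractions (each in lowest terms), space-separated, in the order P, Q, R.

Answer: 129/358 139/358 45/179

Derivation:
The stationary distribution satisfies pi = pi * P, i.e.:
  pi_P = 7/20*pi_P + 3/20*pi_Q + 7/10*pi_R
  pi_Q = 9/20*pi_P + 11/20*pi_Q + 1/20*pi_R
  pi_R = 1/5*pi_P + 3/10*pi_Q + 1/4*pi_R
with normalization: pi_P + pi_Q + pi_R = 1.

Using the first 2 balance equations plus normalization, the linear system A*pi = b is:
  [-13/20, 3/20, 7/10] . pi = 0
  [9/20, -9/20, 1/20] . pi = 0
  [1, 1, 1] . pi = 1

Solving yields:
  pi_P = 129/358
  pi_Q = 139/358
  pi_R = 45/179

Verification (pi * P):
  129/358*7/20 + 139/358*3/20 + 45/179*7/10 = 129/358 = pi_P  (ok)
  129/358*9/20 + 139/358*11/20 + 45/179*1/20 = 139/358 = pi_Q  (ok)
  129/358*1/5 + 139/358*3/10 + 45/179*1/4 = 45/179 = pi_R  (ok)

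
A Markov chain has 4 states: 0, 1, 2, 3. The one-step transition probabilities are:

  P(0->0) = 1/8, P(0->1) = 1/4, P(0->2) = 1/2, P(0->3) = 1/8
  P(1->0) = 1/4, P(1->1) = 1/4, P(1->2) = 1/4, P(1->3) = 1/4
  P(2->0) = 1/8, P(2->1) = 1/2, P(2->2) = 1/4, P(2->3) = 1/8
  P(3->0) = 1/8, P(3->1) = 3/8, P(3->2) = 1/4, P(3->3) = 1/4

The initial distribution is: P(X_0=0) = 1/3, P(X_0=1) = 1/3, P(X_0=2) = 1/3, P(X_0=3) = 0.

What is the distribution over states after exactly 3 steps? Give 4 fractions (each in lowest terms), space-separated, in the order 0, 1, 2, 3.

Propagating the distribution step by step (d_{t+1} = d_t * P):
d_0 = (0=1/3, 1=1/3, 2=1/3, 3=0)
  d_1[0] = 1/3*1/8 + 1/3*1/4 + 1/3*1/8 + 0*1/8 = 1/6
  d_1[1] = 1/3*1/4 + 1/3*1/4 + 1/3*1/2 + 0*3/8 = 1/3
  d_1[2] = 1/3*1/2 + 1/3*1/4 + 1/3*1/4 + 0*1/4 = 1/3
  d_1[3] = 1/3*1/8 + 1/3*1/4 + 1/3*1/8 + 0*1/4 = 1/6
d_1 = (0=1/6, 1=1/3, 2=1/3, 3=1/6)
  d_2[0] = 1/6*1/8 + 1/3*1/4 + 1/3*1/8 + 1/6*1/8 = 1/6
  d_2[1] = 1/6*1/4 + 1/3*1/4 + 1/3*1/2 + 1/6*3/8 = 17/48
  d_2[2] = 1/6*1/2 + 1/3*1/4 + 1/3*1/4 + 1/6*1/4 = 7/24
  d_2[3] = 1/6*1/8 + 1/3*1/4 + 1/3*1/8 + 1/6*1/4 = 3/16
d_2 = (0=1/6, 1=17/48, 2=7/24, 3=3/16)
  d_3[0] = 1/6*1/8 + 17/48*1/4 + 7/24*1/8 + 3/16*1/8 = 65/384
  d_3[1] = 1/6*1/4 + 17/48*1/4 + 7/24*1/2 + 3/16*3/8 = 133/384
  d_3[2] = 1/6*1/2 + 17/48*1/4 + 7/24*1/4 + 3/16*1/4 = 7/24
  d_3[3] = 1/6*1/8 + 17/48*1/4 + 7/24*1/8 + 3/16*1/4 = 37/192
d_3 = (0=65/384, 1=133/384, 2=7/24, 3=37/192)

Answer: 65/384 133/384 7/24 37/192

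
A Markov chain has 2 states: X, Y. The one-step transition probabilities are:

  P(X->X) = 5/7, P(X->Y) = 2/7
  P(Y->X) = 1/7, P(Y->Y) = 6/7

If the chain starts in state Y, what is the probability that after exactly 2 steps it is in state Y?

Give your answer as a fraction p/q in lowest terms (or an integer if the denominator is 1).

Answer: 38/49

Derivation:
Computing P^2 by repeated multiplication:
P^1 =
  X: [5/7, 2/7]
  Y: [1/7, 6/7]
P^2 =
  X: [27/49, 22/49]
  Y: [11/49, 38/49]

(P^2)[Y -> Y] = 38/49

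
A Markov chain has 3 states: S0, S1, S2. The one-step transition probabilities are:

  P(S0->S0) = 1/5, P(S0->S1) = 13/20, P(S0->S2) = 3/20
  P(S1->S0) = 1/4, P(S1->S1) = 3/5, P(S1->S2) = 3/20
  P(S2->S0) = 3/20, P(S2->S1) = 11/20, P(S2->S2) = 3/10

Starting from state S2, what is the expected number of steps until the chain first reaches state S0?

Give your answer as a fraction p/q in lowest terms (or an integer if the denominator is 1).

Answer: 380/79

Derivation:
Let h_i = expected steps to first reach S0 from state i.
Boundary: h_S0 = 0.
First-step equations for the other states:
  h_S1 = 1 + 1/4*h_S0 + 3/5*h_S1 + 3/20*h_S2
  h_S2 = 1 + 3/20*h_S0 + 11/20*h_S1 + 3/10*h_S2

Substituting h_S0 = 0 and rearranging gives the linear system (I - Q) h = 1:
  [2/5, -3/20] . (h_S1, h_S2) = 1
  [-11/20, 7/10] . (h_S1, h_S2) = 1

Solving yields:
  h_S1 = 340/79
  h_S2 = 380/79

Starting state is S2, so the expected hitting time is h_S2 = 380/79.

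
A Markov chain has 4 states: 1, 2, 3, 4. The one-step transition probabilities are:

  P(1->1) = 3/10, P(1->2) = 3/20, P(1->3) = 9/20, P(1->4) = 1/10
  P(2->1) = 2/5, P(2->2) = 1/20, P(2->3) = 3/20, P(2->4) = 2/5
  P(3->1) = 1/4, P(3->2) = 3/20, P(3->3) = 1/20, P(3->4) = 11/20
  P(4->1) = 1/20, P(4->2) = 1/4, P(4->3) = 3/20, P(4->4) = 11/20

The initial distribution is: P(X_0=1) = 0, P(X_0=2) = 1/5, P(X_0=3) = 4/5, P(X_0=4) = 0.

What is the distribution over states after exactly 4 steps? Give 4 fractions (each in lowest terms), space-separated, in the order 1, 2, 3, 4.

Answer: 158303/800000 70773/400000 3101/16000 345101/800000

Derivation:
Propagating the distribution step by step (d_{t+1} = d_t * P):
d_0 = (1=0, 2=1/5, 3=4/5, 4=0)
  d_1[1] = 0*3/10 + 1/5*2/5 + 4/5*1/4 + 0*1/20 = 7/25
  d_1[2] = 0*3/20 + 1/5*1/20 + 4/5*3/20 + 0*1/4 = 13/100
  d_1[3] = 0*9/20 + 1/5*3/20 + 4/5*1/20 + 0*3/20 = 7/100
  d_1[4] = 0*1/10 + 1/5*2/5 + 4/5*11/20 + 0*11/20 = 13/25
d_1 = (1=7/25, 2=13/100, 3=7/100, 4=13/25)
  d_2[1] = 7/25*3/10 + 13/100*2/5 + 7/100*1/4 + 13/25*1/20 = 359/2000
  d_2[2] = 7/25*3/20 + 13/100*1/20 + 7/100*3/20 + 13/25*1/4 = 189/1000
  d_2[3] = 7/25*9/20 + 13/100*3/20 + 7/100*1/20 + 13/25*3/20 = 227/1000
  d_2[4] = 7/25*1/10 + 13/100*2/5 + 7/100*11/20 + 13/25*11/20 = 809/2000
d_2 = (1=359/2000, 2=189/1000, 3=227/1000, 4=809/2000)
  d_3[1] = 359/2000*3/10 + 189/1000*2/5 + 227/1000*1/4 + 809/2000*1/20 = 8257/40000
  d_3[2] = 359/2000*3/20 + 189/1000*1/20 + 227/1000*3/20 + 809/2000*1/4 = 3431/20000
  d_3[3] = 359/2000*9/20 + 189/1000*3/20 + 227/1000*1/20 + 809/2000*3/20 = 3623/20000
  d_3[4] = 359/2000*1/10 + 189/1000*2/5 + 227/1000*11/20 + 809/2000*11/20 = 3527/8000
d_3 = (1=8257/40000, 2=3431/20000, 3=3623/20000, 4=3527/8000)
  d_4[1] = 8257/40000*3/10 + 3431/20000*2/5 + 3623/20000*1/4 + 3527/8000*1/20 = 158303/800000
  d_4[2] = 8257/40000*3/20 + 3431/20000*1/20 + 3623/20000*3/20 + 3527/8000*1/4 = 70773/400000
  d_4[3] = 8257/40000*9/20 + 3431/20000*3/20 + 3623/20000*1/20 + 3527/8000*3/20 = 3101/16000
  d_4[4] = 8257/40000*1/10 + 3431/20000*2/5 + 3623/20000*11/20 + 3527/8000*11/20 = 345101/800000
d_4 = (1=158303/800000, 2=70773/400000, 3=3101/16000, 4=345101/800000)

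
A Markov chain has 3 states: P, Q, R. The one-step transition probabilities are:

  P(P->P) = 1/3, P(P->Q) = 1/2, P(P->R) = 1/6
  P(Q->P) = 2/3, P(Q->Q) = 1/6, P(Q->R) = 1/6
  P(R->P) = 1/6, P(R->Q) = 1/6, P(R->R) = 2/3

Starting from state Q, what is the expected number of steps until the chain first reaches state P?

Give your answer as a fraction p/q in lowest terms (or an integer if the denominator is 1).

Let h_i = expected steps to first reach P from state i.
Boundary: h_P = 0.
First-step equations for the other states:
  h_Q = 1 + 2/3*h_P + 1/6*h_Q + 1/6*h_R
  h_R = 1 + 1/6*h_P + 1/6*h_Q + 2/3*h_R

Substituting h_P = 0 and rearranging gives the linear system (I - Q) h = 1:
  [5/6, -1/6] . (h_Q, h_R) = 1
  [-1/6, 1/3] . (h_Q, h_R) = 1

Solving yields:
  h_Q = 2
  h_R = 4

Starting state is Q, so the expected hitting time is h_Q = 2.

Answer: 2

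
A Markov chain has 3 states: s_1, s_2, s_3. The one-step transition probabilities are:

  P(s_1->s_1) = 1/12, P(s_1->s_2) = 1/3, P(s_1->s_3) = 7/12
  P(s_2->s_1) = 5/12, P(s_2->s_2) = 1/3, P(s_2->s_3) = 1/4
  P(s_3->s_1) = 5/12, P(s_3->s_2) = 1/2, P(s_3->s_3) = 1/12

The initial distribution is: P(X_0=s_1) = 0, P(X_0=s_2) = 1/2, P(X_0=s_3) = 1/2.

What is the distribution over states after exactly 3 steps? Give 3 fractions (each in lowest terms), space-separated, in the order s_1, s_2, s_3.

Propagating the distribution step by step (d_{t+1} = d_t * P):
d_0 = (s_1=0, s_2=1/2, s_3=1/2)
  d_1[s_1] = 0*1/12 + 1/2*5/12 + 1/2*5/12 = 5/12
  d_1[s_2] = 0*1/3 + 1/2*1/3 + 1/2*1/2 = 5/12
  d_1[s_3] = 0*7/12 + 1/2*1/4 + 1/2*1/12 = 1/6
d_1 = (s_1=5/12, s_2=5/12, s_3=1/6)
  d_2[s_1] = 5/12*1/12 + 5/12*5/12 + 1/6*5/12 = 5/18
  d_2[s_2] = 5/12*1/3 + 5/12*1/3 + 1/6*1/2 = 13/36
  d_2[s_3] = 5/12*7/12 + 5/12*1/4 + 1/6*1/12 = 13/36
d_2 = (s_1=5/18, s_2=13/36, s_3=13/36)
  d_3[s_1] = 5/18*1/12 + 13/36*5/12 + 13/36*5/12 = 35/108
  d_3[s_2] = 5/18*1/3 + 13/36*1/3 + 13/36*1/2 = 85/216
  d_3[s_3] = 5/18*7/12 + 13/36*1/4 + 13/36*1/12 = 61/216
d_3 = (s_1=35/108, s_2=85/216, s_3=61/216)

Answer: 35/108 85/216 61/216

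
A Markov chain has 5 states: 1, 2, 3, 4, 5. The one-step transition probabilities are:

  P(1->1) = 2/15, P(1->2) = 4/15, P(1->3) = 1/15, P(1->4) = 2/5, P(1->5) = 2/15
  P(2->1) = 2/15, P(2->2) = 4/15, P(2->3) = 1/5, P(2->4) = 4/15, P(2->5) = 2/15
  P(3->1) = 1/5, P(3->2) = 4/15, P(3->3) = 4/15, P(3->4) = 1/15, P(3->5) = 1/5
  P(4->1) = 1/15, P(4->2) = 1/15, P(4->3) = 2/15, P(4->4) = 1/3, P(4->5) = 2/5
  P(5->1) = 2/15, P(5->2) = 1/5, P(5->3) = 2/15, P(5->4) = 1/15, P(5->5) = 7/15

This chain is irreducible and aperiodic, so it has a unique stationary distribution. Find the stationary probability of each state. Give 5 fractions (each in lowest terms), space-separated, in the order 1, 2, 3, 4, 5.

Answer: 837/6427 1321/6427 1026/6427 1325/6427 1918/6427

Derivation:
The stationary distribution satisfies pi = pi * P, i.e.:
  pi_1 = 2/15*pi_1 + 2/15*pi_2 + 1/5*pi_3 + 1/15*pi_4 + 2/15*pi_5
  pi_2 = 4/15*pi_1 + 4/15*pi_2 + 4/15*pi_3 + 1/15*pi_4 + 1/5*pi_5
  pi_3 = 1/15*pi_1 + 1/5*pi_2 + 4/15*pi_3 + 2/15*pi_4 + 2/15*pi_5
  pi_4 = 2/5*pi_1 + 4/15*pi_2 + 1/15*pi_3 + 1/3*pi_4 + 1/15*pi_5
  pi_5 = 2/15*pi_1 + 2/15*pi_2 + 1/5*pi_3 + 2/5*pi_4 + 7/15*pi_5
with normalization: pi_1 + pi_2 + pi_3 + pi_4 + pi_5 = 1.

Using the first 4 balance equations plus normalization, the linear system A*pi = b is:
  [-13/15, 2/15, 1/5, 1/15, 2/15] . pi = 0
  [4/15, -11/15, 4/15, 1/15, 1/5] . pi = 0
  [1/15, 1/5, -11/15, 2/15, 2/15] . pi = 0
  [2/5, 4/15, 1/15, -2/3, 1/15] . pi = 0
  [1, 1, 1, 1, 1] . pi = 1

Solving yields:
  pi_1 = 837/6427
  pi_2 = 1321/6427
  pi_3 = 1026/6427
  pi_4 = 1325/6427
  pi_5 = 1918/6427

Verification (pi * P):
  837/6427*2/15 + 1321/6427*2/15 + 1026/6427*1/5 + 1325/6427*1/15 + 1918/6427*2/15 = 837/6427 = pi_1  (ok)
  837/6427*4/15 + 1321/6427*4/15 + 1026/6427*4/15 + 1325/6427*1/15 + 1918/6427*1/5 = 1321/6427 = pi_2  (ok)
  837/6427*1/15 + 1321/6427*1/5 + 1026/6427*4/15 + 1325/6427*2/15 + 1918/6427*2/15 = 1026/6427 = pi_3  (ok)
  837/6427*2/5 + 1321/6427*4/15 + 1026/6427*1/15 + 1325/6427*1/3 + 1918/6427*1/15 = 1325/6427 = pi_4  (ok)
  837/6427*2/15 + 1321/6427*2/15 + 1026/6427*1/5 + 1325/6427*2/5 + 1918/6427*7/15 = 1918/6427 = pi_5  (ok)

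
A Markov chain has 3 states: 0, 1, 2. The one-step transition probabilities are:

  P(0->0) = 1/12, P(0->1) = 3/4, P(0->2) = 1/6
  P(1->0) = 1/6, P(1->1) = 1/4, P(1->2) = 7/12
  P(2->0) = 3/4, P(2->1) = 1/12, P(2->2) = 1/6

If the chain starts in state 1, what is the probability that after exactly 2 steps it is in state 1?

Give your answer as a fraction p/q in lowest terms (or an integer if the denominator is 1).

Answer: 17/72

Derivation:
Computing P^2 by repeated multiplication:
P^1 =
  0: [1/12, 3/4, 1/6]
  1: [1/6, 1/4, 7/12]
  2: [3/4, 1/12, 1/6]
P^2 =
  0: [37/144, 19/72, 23/48]
  1: [71/144, 17/72, 13/48]
  2: [29/144, 43/72, 29/144]

(P^2)[1 -> 1] = 17/72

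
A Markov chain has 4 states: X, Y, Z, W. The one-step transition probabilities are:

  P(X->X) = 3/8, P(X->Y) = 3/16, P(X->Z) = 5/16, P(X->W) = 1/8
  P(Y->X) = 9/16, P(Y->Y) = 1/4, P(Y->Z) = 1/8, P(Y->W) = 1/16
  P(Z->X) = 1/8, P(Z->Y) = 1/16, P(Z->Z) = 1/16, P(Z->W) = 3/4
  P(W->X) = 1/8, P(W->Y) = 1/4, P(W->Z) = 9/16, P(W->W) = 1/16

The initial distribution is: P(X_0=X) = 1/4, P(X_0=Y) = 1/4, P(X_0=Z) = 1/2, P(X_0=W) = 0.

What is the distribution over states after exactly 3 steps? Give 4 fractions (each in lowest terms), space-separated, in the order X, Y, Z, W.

Propagating the distribution step by step (d_{t+1} = d_t * P):
d_0 = (X=1/4, Y=1/4, Z=1/2, W=0)
  d_1[X] = 1/4*3/8 + 1/4*9/16 + 1/2*1/8 + 0*1/8 = 19/64
  d_1[Y] = 1/4*3/16 + 1/4*1/4 + 1/2*1/16 + 0*1/4 = 9/64
  d_1[Z] = 1/4*5/16 + 1/4*1/8 + 1/2*1/16 + 0*9/16 = 9/64
  d_1[W] = 1/4*1/8 + 1/4*1/16 + 1/2*3/4 + 0*1/16 = 27/64
d_1 = (X=19/64, Y=9/64, Z=9/64, W=27/64)
  d_2[X] = 19/64*3/8 + 9/64*9/16 + 9/64*1/8 + 27/64*1/8 = 267/1024
  d_2[Y] = 19/64*3/16 + 9/64*1/4 + 9/64*1/16 + 27/64*1/4 = 105/512
  d_2[Z] = 19/64*5/16 + 9/64*1/8 + 9/64*1/16 + 27/64*9/16 = 365/1024
  d_2[W] = 19/64*1/8 + 9/64*1/16 + 9/64*3/4 + 27/64*1/16 = 91/512
d_2 = (X=267/1024, Y=105/512, Z=365/1024, W=91/512)
  d_3[X] = 267/1024*3/8 + 105/512*9/16 + 365/1024*1/8 + 91/512*1/8 = 2293/8192
  d_3[Y] = 267/1024*3/16 + 105/512*1/4 + 365/1024*1/16 + 91/512*1/4 = 1367/8192
  d_3[Z] = 267/1024*5/16 + 105/512*1/8 + 365/1024*1/16 + 91/512*9/16 = 1879/8192
  d_3[W] = 267/1024*1/8 + 105/512*1/16 + 365/1024*3/4 + 91/512*1/16 = 2653/8192
d_3 = (X=2293/8192, Y=1367/8192, Z=1879/8192, W=2653/8192)

Answer: 2293/8192 1367/8192 1879/8192 2653/8192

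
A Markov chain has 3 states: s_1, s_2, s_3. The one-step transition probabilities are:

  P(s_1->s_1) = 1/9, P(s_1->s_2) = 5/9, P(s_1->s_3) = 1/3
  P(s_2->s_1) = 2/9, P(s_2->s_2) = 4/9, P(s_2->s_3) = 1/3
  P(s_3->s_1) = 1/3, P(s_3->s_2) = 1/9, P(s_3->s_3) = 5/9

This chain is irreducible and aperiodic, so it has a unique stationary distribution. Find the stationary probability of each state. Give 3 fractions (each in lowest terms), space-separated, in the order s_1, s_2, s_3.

Answer: 17/70 23/70 3/7

Derivation:
The stationary distribution satisfies pi = pi * P, i.e.:
  pi_s_1 = 1/9*pi_s_1 + 2/9*pi_s_2 + 1/3*pi_s_3
  pi_s_2 = 5/9*pi_s_1 + 4/9*pi_s_2 + 1/9*pi_s_3
  pi_s_3 = 1/3*pi_s_1 + 1/3*pi_s_2 + 5/9*pi_s_3
with normalization: pi_s_1 + pi_s_2 + pi_s_3 = 1.

Using the first 2 balance equations plus normalization, the linear system A*pi = b is:
  [-8/9, 2/9, 1/3] . pi = 0
  [5/9, -5/9, 1/9] . pi = 0
  [1, 1, 1] . pi = 1

Solving yields:
  pi_s_1 = 17/70
  pi_s_2 = 23/70
  pi_s_3 = 3/7

Verification (pi * P):
  17/70*1/9 + 23/70*2/9 + 3/7*1/3 = 17/70 = pi_s_1  (ok)
  17/70*5/9 + 23/70*4/9 + 3/7*1/9 = 23/70 = pi_s_2  (ok)
  17/70*1/3 + 23/70*1/3 + 3/7*5/9 = 3/7 = pi_s_3  (ok)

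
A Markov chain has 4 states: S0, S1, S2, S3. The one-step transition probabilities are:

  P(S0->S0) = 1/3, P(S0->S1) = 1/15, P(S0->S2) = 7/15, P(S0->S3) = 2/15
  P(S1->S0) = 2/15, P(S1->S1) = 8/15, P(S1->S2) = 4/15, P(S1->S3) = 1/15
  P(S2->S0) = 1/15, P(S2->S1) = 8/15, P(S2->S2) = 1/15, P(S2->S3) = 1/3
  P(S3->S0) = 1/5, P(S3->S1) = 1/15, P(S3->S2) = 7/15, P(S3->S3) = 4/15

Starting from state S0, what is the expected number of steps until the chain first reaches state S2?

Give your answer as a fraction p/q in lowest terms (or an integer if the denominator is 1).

Let h_i = expected steps to first reach S2 from state i.
Boundary: h_S2 = 0.
First-step equations for the other states:
  h_S0 = 1 + 1/3*h_S0 + 1/15*h_S1 + 7/15*h_S2 + 2/15*h_S3
  h_S1 = 1 + 2/15*h_S0 + 8/15*h_S1 + 4/15*h_S2 + 1/15*h_S3
  h_S3 = 1 + 1/5*h_S0 + 1/15*h_S1 + 7/15*h_S2 + 4/15*h_S3

Substituting h_S2 = 0 and rearranging gives the linear system (I - Q) h = 1:
  [2/3, -1/15, -2/15] . (h_S0, h_S1, h_S3) = 1
  [-2/15, 7/15, -1/15] . (h_S0, h_S1, h_S3) = 1
  [-1/5, -1/15, 11/15] . (h_S0, h_S1, h_S3) = 1

Solving yields:
  h_S0 = 120/53
  h_S1 = 165/53
  h_S3 = 120/53

Starting state is S0, so the expected hitting time is h_S0 = 120/53.

Answer: 120/53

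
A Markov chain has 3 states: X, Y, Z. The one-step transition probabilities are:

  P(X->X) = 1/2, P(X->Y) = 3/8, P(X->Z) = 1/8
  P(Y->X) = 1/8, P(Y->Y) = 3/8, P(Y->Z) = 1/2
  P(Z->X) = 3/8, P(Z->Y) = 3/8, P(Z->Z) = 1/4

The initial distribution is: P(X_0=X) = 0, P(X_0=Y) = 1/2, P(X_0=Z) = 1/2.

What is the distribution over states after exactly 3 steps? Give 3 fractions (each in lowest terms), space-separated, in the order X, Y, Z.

Propagating the distribution step by step (d_{t+1} = d_t * P):
d_0 = (X=0, Y=1/2, Z=1/2)
  d_1[X] = 0*1/2 + 1/2*1/8 + 1/2*3/8 = 1/4
  d_1[Y] = 0*3/8 + 1/2*3/8 + 1/2*3/8 = 3/8
  d_1[Z] = 0*1/8 + 1/2*1/2 + 1/2*1/4 = 3/8
d_1 = (X=1/4, Y=3/8, Z=3/8)
  d_2[X] = 1/4*1/2 + 3/8*1/8 + 3/8*3/8 = 5/16
  d_2[Y] = 1/4*3/8 + 3/8*3/8 + 3/8*3/8 = 3/8
  d_2[Z] = 1/4*1/8 + 3/8*1/2 + 3/8*1/4 = 5/16
d_2 = (X=5/16, Y=3/8, Z=5/16)
  d_3[X] = 5/16*1/2 + 3/8*1/8 + 5/16*3/8 = 41/128
  d_3[Y] = 5/16*3/8 + 3/8*3/8 + 5/16*3/8 = 3/8
  d_3[Z] = 5/16*1/8 + 3/8*1/2 + 5/16*1/4 = 39/128
d_3 = (X=41/128, Y=3/8, Z=39/128)

Answer: 41/128 3/8 39/128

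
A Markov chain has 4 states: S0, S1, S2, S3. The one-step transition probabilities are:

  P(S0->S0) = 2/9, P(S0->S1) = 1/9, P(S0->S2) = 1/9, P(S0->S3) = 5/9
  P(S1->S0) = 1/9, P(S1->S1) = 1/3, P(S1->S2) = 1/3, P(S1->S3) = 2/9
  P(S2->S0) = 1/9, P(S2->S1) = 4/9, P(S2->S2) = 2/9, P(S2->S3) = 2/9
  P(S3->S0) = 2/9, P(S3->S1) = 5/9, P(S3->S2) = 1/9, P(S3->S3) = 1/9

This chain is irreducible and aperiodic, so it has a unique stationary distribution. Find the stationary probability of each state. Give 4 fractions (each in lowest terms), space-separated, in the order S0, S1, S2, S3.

Answer: 12/77 291/770 169/770 19/77

Derivation:
The stationary distribution satisfies pi = pi * P, i.e.:
  pi_S0 = 2/9*pi_S0 + 1/9*pi_S1 + 1/9*pi_S2 + 2/9*pi_S3
  pi_S1 = 1/9*pi_S0 + 1/3*pi_S1 + 4/9*pi_S2 + 5/9*pi_S3
  pi_S2 = 1/9*pi_S0 + 1/3*pi_S1 + 2/9*pi_S2 + 1/9*pi_S3
  pi_S3 = 5/9*pi_S0 + 2/9*pi_S1 + 2/9*pi_S2 + 1/9*pi_S3
with normalization: pi_S0 + pi_S1 + pi_S2 + pi_S3 = 1.

Using the first 3 balance equations plus normalization, the linear system A*pi = b is:
  [-7/9, 1/9, 1/9, 2/9] . pi = 0
  [1/9, -2/3, 4/9, 5/9] . pi = 0
  [1/9, 1/3, -7/9, 1/9] . pi = 0
  [1, 1, 1, 1] . pi = 1

Solving yields:
  pi_S0 = 12/77
  pi_S1 = 291/770
  pi_S2 = 169/770
  pi_S3 = 19/77

Verification (pi * P):
  12/77*2/9 + 291/770*1/9 + 169/770*1/9 + 19/77*2/9 = 12/77 = pi_S0  (ok)
  12/77*1/9 + 291/770*1/3 + 169/770*4/9 + 19/77*5/9 = 291/770 = pi_S1  (ok)
  12/77*1/9 + 291/770*1/3 + 169/770*2/9 + 19/77*1/9 = 169/770 = pi_S2  (ok)
  12/77*5/9 + 291/770*2/9 + 169/770*2/9 + 19/77*1/9 = 19/77 = pi_S3  (ok)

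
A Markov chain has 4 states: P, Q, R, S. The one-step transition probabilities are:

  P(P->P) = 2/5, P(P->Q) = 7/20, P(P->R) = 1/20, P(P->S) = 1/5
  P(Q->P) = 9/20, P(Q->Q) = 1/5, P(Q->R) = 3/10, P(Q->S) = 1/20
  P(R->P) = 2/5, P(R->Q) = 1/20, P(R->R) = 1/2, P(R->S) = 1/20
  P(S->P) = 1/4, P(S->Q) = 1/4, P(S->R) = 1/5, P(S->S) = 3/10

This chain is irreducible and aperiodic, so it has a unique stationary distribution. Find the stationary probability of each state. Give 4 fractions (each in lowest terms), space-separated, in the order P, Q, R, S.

The stationary distribution satisfies pi = pi * P, i.e.:
  pi_P = 2/5*pi_P + 9/20*pi_Q + 2/5*pi_R + 1/4*pi_S
  pi_Q = 7/20*pi_P + 1/5*pi_Q + 1/20*pi_R + 1/4*pi_S
  pi_R = 1/20*pi_P + 3/10*pi_Q + 1/2*pi_R + 1/5*pi_S
  pi_S = 1/5*pi_P + 1/20*pi_Q + 1/20*pi_R + 3/10*pi_S
with normalization: pi_P + pi_Q + pi_R + pi_S = 1.

Using the first 3 balance equations plus normalization, the linear system A*pi = b is:
  [-3/5, 9/20, 2/5, 1/4] . pi = 0
  [7/20, -4/5, 1/20, 1/4] . pi = 0
  [1/20, 3/10, -1/2, 1/5] . pi = 0
  [1, 1, 1, 1] . pi = 1

Solving yields:
  pi_P = 2008/5151
  pi_Q = 1187/5151
  pi_R = 1211/5151
  pi_S = 745/5151

Verification (pi * P):
  2008/5151*2/5 + 1187/5151*9/20 + 1211/5151*2/5 + 745/5151*1/4 = 2008/5151 = pi_P  (ok)
  2008/5151*7/20 + 1187/5151*1/5 + 1211/5151*1/20 + 745/5151*1/4 = 1187/5151 = pi_Q  (ok)
  2008/5151*1/20 + 1187/5151*3/10 + 1211/5151*1/2 + 745/5151*1/5 = 1211/5151 = pi_R  (ok)
  2008/5151*1/5 + 1187/5151*1/20 + 1211/5151*1/20 + 745/5151*3/10 = 745/5151 = pi_S  (ok)

Answer: 2008/5151 1187/5151 1211/5151 745/5151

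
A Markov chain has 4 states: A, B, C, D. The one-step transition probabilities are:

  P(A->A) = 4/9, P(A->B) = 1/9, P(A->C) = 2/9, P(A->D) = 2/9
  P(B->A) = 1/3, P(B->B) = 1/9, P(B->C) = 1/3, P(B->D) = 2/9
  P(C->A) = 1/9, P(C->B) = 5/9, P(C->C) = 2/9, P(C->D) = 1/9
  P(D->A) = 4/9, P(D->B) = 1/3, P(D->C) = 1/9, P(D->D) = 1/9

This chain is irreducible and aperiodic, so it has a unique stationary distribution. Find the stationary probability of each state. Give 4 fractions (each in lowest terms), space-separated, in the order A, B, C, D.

Answer: 37/109 193/763 176/763 135/763

Derivation:
The stationary distribution satisfies pi = pi * P, i.e.:
  pi_A = 4/9*pi_A + 1/3*pi_B + 1/9*pi_C + 4/9*pi_D
  pi_B = 1/9*pi_A + 1/9*pi_B + 5/9*pi_C + 1/3*pi_D
  pi_C = 2/9*pi_A + 1/3*pi_B + 2/9*pi_C + 1/9*pi_D
  pi_D = 2/9*pi_A + 2/9*pi_B + 1/9*pi_C + 1/9*pi_D
with normalization: pi_A + pi_B + pi_C + pi_D = 1.

Using the first 3 balance equations plus normalization, the linear system A*pi = b is:
  [-5/9, 1/3, 1/9, 4/9] . pi = 0
  [1/9, -8/9, 5/9, 1/3] . pi = 0
  [2/9, 1/3, -7/9, 1/9] . pi = 0
  [1, 1, 1, 1] . pi = 1

Solving yields:
  pi_A = 37/109
  pi_B = 193/763
  pi_C = 176/763
  pi_D = 135/763

Verification (pi * P):
  37/109*4/9 + 193/763*1/3 + 176/763*1/9 + 135/763*4/9 = 37/109 = pi_A  (ok)
  37/109*1/9 + 193/763*1/9 + 176/763*5/9 + 135/763*1/3 = 193/763 = pi_B  (ok)
  37/109*2/9 + 193/763*1/3 + 176/763*2/9 + 135/763*1/9 = 176/763 = pi_C  (ok)
  37/109*2/9 + 193/763*2/9 + 176/763*1/9 + 135/763*1/9 = 135/763 = pi_D  (ok)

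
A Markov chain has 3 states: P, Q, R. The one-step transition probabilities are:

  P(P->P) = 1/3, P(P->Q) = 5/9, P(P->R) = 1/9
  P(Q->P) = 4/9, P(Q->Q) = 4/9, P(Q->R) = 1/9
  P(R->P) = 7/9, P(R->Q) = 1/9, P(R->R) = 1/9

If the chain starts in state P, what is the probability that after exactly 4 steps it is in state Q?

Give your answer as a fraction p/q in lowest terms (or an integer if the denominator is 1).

Answer: 332/729

Derivation:
Computing P^4 by repeated multiplication:
P^1 =
  P: [1/3, 5/9, 1/9]
  Q: [4/9, 4/9, 1/9]
  R: [7/9, 1/9, 1/9]
P^2 =
  P: [4/9, 4/9, 1/9]
  Q: [35/81, 37/81, 1/9]
  R: [32/81, 40/81, 1/9]
P^3 =
  P: [35/81, 37/81, 1/9]
  Q: [316/729, 332/729, 1/9]
  R: [319/729, 329/729, 1/9]
P^4 =
  P: [316/729, 332/729, 1/9]
  Q: [2843/6561, 2989/6561, 1/9]
  R: [2840/6561, 2992/6561, 1/9]

(P^4)[P -> Q] = 332/729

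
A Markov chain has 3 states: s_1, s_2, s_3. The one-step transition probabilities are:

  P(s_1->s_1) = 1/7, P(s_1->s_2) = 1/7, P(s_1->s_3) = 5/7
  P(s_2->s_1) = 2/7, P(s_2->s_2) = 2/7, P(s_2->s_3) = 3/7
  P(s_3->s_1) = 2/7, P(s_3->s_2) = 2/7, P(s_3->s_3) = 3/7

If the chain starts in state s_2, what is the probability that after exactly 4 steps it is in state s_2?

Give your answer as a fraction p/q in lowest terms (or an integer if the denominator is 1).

Answer: 600/2401

Derivation:
Computing P^4 by repeated multiplication:
P^1 =
  s_1: [1/7, 1/7, 5/7]
  s_2: [2/7, 2/7, 3/7]
  s_3: [2/7, 2/7, 3/7]
P^2 =
  s_1: [13/49, 13/49, 23/49]
  s_2: [12/49, 12/49, 25/49]
  s_3: [12/49, 12/49, 25/49]
P^3 =
  s_1: [85/343, 85/343, 173/343]
  s_2: [86/343, 86/343, 171/343]
  s_3: [86/343, 86/343, 171/343]
P^4 =
  s_1: [601/2401, 601/2401, 1199/2401]
  s_2: [600/2401, 600/2401, 1201/2401]
  s_3: [600/2401, 600/2401, 1201/2401]

(P^4)[s_2 -> s_2] = 600/2401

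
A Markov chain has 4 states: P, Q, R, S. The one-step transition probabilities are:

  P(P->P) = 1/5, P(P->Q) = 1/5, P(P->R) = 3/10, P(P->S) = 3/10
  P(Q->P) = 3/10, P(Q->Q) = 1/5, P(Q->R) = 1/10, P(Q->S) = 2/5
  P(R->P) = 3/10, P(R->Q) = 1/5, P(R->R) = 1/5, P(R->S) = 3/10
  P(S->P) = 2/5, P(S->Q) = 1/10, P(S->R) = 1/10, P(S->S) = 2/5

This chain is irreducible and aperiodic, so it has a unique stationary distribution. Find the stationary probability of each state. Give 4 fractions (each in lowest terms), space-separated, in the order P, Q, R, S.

The stationary distribution satisfies pi = pi * P, i.e.:
  pi_P = 1/5*pi_P + 3/10*pi_Q + 3/10*pi_R + 2/5*pi_S
  pi_Q = 1/5*pi_P + 1/5*pi_Q + 1/5*pi_R + 1/10*pi_S
  pi_R = 3/10*pi_P + 1/10*pi_Q + 1/5*pi_R + 1/10*pi_S
  pi_S = 3/10*pi_P + 2/5*pi_Q + 3/10*pi_R + 2/5*pi_S
with normalization: pi_P + pi_Q + pi_R + pi_S = 1.

Using the first 3 balance equations plus normalization, the linear system A*pi = b is:
  [-4/5, 3/10, 3/10, 2/5] . pi = 0
  [1/5, -4/5, 1/5, 1/10] . pi = 0
  [3/10, 1/10, -4/5, 1/10] . pi = 0
  [1, 1, 1, 1] . pi = 1

Solving yields:
  pi_P = 305/1001
  pi_Q = 15/91
  pi_R = 179/1001
  pi_S = 32/91

Verification (pi * P):
  305/1001*1/5 + 15/91*3/10 + 179/1001*3/10 + 32/91*2/5 = 305/1001 = pi_P  (ok)
  305/1001*1/5 + 15/91*1/5 + 179/1001*1/5 + 32/91*1/10 = 15/91 = pi_Q  (ok)
  305/1001*3/10 + 15/91*1/10 + 179/1001*1/5 + 32/91*1/10 = 179/1001 = pi_R  (ok)
  305/1001*3/10 + 15/91*2/5 + 179/1001*3/10 + 32/91*2/5 = 32/91 = pi_S  (ok)

Answer: 305/1001 15/91 179/1001 32/91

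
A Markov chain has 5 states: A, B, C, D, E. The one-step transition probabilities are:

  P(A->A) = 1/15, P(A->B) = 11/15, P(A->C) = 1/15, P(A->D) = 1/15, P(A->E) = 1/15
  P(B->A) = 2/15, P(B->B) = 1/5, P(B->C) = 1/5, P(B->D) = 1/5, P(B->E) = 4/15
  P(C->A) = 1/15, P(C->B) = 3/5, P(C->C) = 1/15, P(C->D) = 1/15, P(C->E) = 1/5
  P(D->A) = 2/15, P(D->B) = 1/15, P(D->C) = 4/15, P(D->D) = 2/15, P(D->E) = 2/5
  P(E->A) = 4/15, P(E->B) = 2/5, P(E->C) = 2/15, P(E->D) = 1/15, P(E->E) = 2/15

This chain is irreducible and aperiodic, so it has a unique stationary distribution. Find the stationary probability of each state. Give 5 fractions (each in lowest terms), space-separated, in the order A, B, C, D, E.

Answer: 10877/76432 27843/76432 5897/38216 9437/76432 16481/76432

Derivation:
The stationary distribution satisfies pi = pi * P, i.e.:
  pi_A = 1/15*pi_A + 2/15*pi_B + 1/15*pi_C + 2/15*pi_D + 4/15*pi_E
  pi_B = 11/15*pi_A + 1/5*pi_B + 3/5*pi_C + 1/15*pi_D + 2/5*pi_E
  pi_C = 1/15*pi_A + 1/5*pi_B + 1/15*pi_C + 4/15*pi_D + 2/15*pi_E
  pi_D = 1/15*pi_A + 1/5*pi_B + 1/15*pi_C + 2/15*pi_D + 1/15*pi_E
  pi_E = 1/15*pi_A + 4/15*pi_B + 1/5*pi_C + 2/5*pi_D + 2/15*pi_E
with normalization: pi_A + pi_B + pi_C + pi_D + pi_E = 1.

Using the first 4 balance equations plus normalization, the linear system A*pi = b is:
  [-14/15, 2/15, 1/15, 2/15, 4/15] . pi = 0
  [11/15, -4/5, 3/5, 1/15, 2/5] . pi = 0
  [1/15, 1/5, -14/15, 4/15, 2/15] . pi = 0
  [1/15, 1/5, 1/15, -13/15, 1/15] . pi = 0
  [1, 1, 1, 1, 1] . pi = 1

Solving yields:
  pi_A = 10877/76432
  pi_B = 27843/76432
  pi_C = 5897/38216
  pi_D = 9437/76432
  pi_E = 16481/76432

Verification (pi * P):
  10877/76432*1/15 + 27843/76432*2/15 + 5897/38216*1/15 + 9437/76432*2/15 + 16481/76432*4/15 = 10877/76432 = pi_A  (ok)
  10877/76432*11/15 + 27843/76432*1/5 + 5897/38216*3/5 + 9437/76432*1/15 + 16481/76432*2/5 = 27843/76432 = pi_B  (ok)
  10877/76432*1/15 + 27843/76432*1/5 + 5897/38216*1/15 + 9437/76432*4/15 + 16481/76432*2/15 = 5897/38216 = pi_C  (ok)
  10877/76432*1/15 + 27843/76432*1/5 + 5897/38216*1/15 + 9437/76432*2/15 + 16481/76432*1/15 = 9437/76432 = pi_D  (ok)
  10877/76432*1/15 + 27843/76432*4/15 + 5897/38216*1/5 + 9437/76432*2/5 + 16481/76432*2/15 = 16481/76432 = pi_E  (ok)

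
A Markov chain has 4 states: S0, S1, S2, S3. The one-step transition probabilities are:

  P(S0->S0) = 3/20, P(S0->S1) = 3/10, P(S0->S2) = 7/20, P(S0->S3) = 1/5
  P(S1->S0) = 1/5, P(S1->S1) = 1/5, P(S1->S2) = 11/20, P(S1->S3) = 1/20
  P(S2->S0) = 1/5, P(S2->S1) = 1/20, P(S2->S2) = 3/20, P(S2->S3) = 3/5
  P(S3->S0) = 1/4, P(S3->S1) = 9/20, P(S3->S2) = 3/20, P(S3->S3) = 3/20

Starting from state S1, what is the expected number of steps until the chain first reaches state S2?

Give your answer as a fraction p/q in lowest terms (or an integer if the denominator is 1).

Let h_i = expected steps to first reach S2 from state i.
Boundary: h_S2 = 0.
First-step equations for the other states:
  h_S0 = 1 + 3/20*h_S0 + 3/10*h_S1 + 7/20*h_S2 + 1/5*h_S3
  h_S1 = 1 + 1/5*h_S0 + 1/5*h_S1 + 11/20*h_S2 + 1/20*h_S3
  h_S3 = 1 + 1/4*h_S0 + 9/20*h_S1 + 3/20*h_S2 + 3/20*h_S3

Substituting h_S2 = 0 and rearranging gives the linear system (I - Q) h = 1:
  [17/20, -3/10, -1/5] . (h_S0, h_S1, h_S3) = 1
  [-1/5, 4/5, -1/20] . (h_S0, h_S1, h_S3) = 1
  [-1/4, -9/20, 17/20] . (h_S0, h_S1, h_S3) = 1

Solving yields:
  h_S0 = 9420/3569
  h_S1 = 7500/3569
  h_S3 = 10940/3569

Starting state is S1, so the expected hitting time is h_S1 = 7500/3569.

Answer: 7500/3569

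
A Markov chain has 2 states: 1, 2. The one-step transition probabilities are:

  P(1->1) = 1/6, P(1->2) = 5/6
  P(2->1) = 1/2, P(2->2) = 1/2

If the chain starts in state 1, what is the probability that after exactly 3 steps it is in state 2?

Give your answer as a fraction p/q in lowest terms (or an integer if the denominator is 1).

Answer: 35/54

Derivation:
Computing P^3 by repeated multiplication:
P^1 =
  1: [1/6, 5/6]
  2: [1/2, 1/2]
P^2 =
  1: [4/9, 5/9]
  2: [1/3, 2/3]
P^3 =
  1: [19/54, 35/54]
  2: [7/18, 11/18]

(P^3)[1 -> 2] = 35/54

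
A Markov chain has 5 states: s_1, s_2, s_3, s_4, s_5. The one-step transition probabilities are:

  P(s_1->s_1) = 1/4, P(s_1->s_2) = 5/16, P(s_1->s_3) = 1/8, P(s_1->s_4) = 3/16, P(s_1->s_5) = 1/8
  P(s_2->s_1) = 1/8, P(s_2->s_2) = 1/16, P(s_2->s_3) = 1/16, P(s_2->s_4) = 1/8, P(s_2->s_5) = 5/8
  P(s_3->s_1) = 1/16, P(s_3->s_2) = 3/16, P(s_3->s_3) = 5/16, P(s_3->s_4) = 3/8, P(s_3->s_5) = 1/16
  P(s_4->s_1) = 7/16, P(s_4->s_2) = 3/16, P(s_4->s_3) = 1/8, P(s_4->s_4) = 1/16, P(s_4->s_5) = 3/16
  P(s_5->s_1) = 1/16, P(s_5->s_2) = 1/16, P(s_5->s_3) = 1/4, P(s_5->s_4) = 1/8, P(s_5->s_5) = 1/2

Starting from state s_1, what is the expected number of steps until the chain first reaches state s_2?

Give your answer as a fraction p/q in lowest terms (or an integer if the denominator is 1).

Let h_i = expected steps to first reach s_2 from state i.
Boundary: h_s_2 = 0.
First-step equations for the other states:
  h_s_1 = 1 + 1/4*h_s_1 + 5/16*h_s_2 + 1/8*h_s_3 + 3/16*h_s_4 + 1/8*h_s_5
  h_s_3 = 1 + 1/16*h_s_1 + 3/16*h_s_2 + 5/16*h_s_3 + 3/8*h_s_4 + 1/16*h_s_5
  h_s_4 = 1 + 7/16*h_s_1 + 3/16*h_s_2 + 1/8*h_s_3 + 1/16*h_s_4 + 3/16*h_s_5
  h_s_5 = 1 + 1/16*h_s_1 + 1/16*h_s_2 + 1/4*h_s_3 + 1/8*h_s_4 + 1/2*h_s_5

Substituting h_s_2 = 0 and rearranging gives the linear system (I - Q) h = 1:
  [3/4, -1/8, -3/16, -1/8] . (h_s_1, h_s_3, h_s_4, h_s_5) = 1
  [-1/16, 11/16, -3/8, -1/16] . (h_s_1, h_s_3, h_s_4, h_s_5) = 1
  [-7/16, -1/8, 15/16, -3/16] . (h_s_1, h_s_3, h_s_4, h_s_5) = 1
  [-1/16, -1/4, -1/8, 1/2] . (h_s_1, h_s_3, h_s_4, h_s_5) = 1

Solving yields:
  h_s_1 = 38128/8239
  h_s_3 = 43952/8239
  h_s_4 = 43248/8239
  h_s_5 = 4912/749

Starting state is s_1, so the expected hitting time is h_s_1 = 38128/8239.

Answer: 38128/8239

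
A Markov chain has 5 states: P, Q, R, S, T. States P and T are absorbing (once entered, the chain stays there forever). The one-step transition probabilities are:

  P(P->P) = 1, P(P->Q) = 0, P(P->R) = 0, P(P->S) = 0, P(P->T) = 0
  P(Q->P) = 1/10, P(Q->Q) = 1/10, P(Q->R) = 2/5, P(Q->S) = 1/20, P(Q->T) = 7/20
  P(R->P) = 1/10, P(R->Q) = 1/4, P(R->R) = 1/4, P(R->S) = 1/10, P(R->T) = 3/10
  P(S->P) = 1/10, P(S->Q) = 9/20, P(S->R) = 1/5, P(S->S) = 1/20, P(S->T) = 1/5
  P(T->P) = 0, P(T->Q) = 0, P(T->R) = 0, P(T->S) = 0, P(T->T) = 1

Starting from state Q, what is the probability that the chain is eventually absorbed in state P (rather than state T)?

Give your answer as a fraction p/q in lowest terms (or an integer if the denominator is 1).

Let a_i = P(absorbed in P | start in state i).
Boundary conditions: a_P = 1, a_T = 0.
For each transient state i, a_i = sum_j P(i->j) * a_j:
  a_Q = 1/10*a_P + 1/10*a_Q + 2/5*a_R + 1/20*a_S + 7/20*a_T
  a_R = 1/10*a_P + 1/4*a_Q + 1/4*a_R + 1/10*a_S + 3/10*a_T
  a_S = 1/10*a_P + 9/20*a_Q + 1/5*a_R + 1/20*a_S + 1/5*a_T

Substituting a_P = 1 and a_T = 0, rearrange to (I - Q) a = r where r[i] = P(i -> P):
  [9/10, -2/5, -1/20] . (a_Q, a_R, a_S) = 1/10
  [-1/4, 3/4, -1/10] . (a_Q, a_R, a_S) = 1/10
  [-9/20, -1/5, 19/20] . (a_Q, a_R, a_S) = 1/10

Solving yields:
  a_Q = 928/3927
  a_R = 974/3927
  a_S = 1058/3927

Starting state is Q, so the absorption probability is a_Q = 928/3927.

Answer: 928/3927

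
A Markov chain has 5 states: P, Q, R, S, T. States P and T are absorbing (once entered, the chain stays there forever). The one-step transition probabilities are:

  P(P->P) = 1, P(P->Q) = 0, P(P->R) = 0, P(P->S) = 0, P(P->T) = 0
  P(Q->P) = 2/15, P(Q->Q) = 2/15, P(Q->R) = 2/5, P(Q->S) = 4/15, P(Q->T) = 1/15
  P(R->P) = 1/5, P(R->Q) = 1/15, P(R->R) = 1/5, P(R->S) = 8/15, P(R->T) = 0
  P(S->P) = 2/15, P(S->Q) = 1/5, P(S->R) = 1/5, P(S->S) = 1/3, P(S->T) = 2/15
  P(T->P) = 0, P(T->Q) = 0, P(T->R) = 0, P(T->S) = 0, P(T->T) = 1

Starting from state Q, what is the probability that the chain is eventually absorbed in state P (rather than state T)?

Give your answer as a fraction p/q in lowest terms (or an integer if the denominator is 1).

Answer: 25/37

Derivation:
Let a_i = P(absorbed in P | start in state i).
Boundary conditions: a_P = 1, a_T = 0.
For each transient state i, a_i = sum_j P(i->j) * a_j:
  a_Q = 2/15*a_P + 2/15*a_Q + 2/5*a_R + 4/15*a_S + 1/15*a_T
  a_R = 1/5*a_P + 1/15*a_Q + 1/5*a_R + 8/15*a_S + 0*a_T
  a_S = 2/15*a_P + 1/5*a_Q + 1/5*a_R + 1/3*a_S + 2/15*a_T

Substituting a_P = 1 and a_T = 0, rearrange to (I - Q) a = r where r[i] = P(i -> P):
  [13/15, -2/5, -4/15] . (a_Q, a_R, a_S) = 2/15
  [-1/15, 4/5, -8/15] . (a_Q, a_R, a_S) = 1/5
  [-1/5, -1/5, 2/3] . (a_Q, a_R, a_S) = 2/15

Solving yields:
  a_Q = 25/37
  a_R = 319/444
  a_S = 183/296

Starting state is Q, so the absorption probability is a_Q = 25/37.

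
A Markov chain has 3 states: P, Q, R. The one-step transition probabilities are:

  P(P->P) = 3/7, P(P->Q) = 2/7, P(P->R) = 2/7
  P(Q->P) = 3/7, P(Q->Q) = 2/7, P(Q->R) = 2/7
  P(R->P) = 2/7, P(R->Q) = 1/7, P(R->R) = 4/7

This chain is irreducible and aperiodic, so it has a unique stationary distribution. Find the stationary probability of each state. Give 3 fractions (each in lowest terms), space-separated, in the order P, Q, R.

The stationary distribution satisfies pi = pi * P, i.e.:
  pi_P = 3/7*pi_P + 3/7*pi_Q + 2/7*pi_R
  pi_Q = 2/7*pi_P + 2/7*pi_Q + 1/7*pi_R
  pi_R = 2/7*pi_P + 2/7*pi_Q + 4/7*pi_R
with normalization: pi_P + pi_Q + pi_R = 1.

Using the first 2 balance equations plus normalization, the linear system A*pi = b is:
  [-4/7, 3/7, 2/7] . pi = 0
  [2/7, -5/7, 1/7] . pi = 0
  [1, 1, 1] . pi = 1

Solving yields:
  pi_P = 13/35
  pi_Q = 8/35
  pi_R = 2/5

Verification (pi * P):
  13/35*3/7 + 8/35*3/7 + 2/5*2/7 = 13/35 = pi_P  (ok)
  13/35*2/7 + 8/35*2/7 + 2/5*1/7 = 8/35 = pi_Q  (ok)
  13/35*2/7 + 8/35*2/7 + 2/5*4/7 = 2/5 = pi_R  (ok)

Answer: 13/35 8/35 2/5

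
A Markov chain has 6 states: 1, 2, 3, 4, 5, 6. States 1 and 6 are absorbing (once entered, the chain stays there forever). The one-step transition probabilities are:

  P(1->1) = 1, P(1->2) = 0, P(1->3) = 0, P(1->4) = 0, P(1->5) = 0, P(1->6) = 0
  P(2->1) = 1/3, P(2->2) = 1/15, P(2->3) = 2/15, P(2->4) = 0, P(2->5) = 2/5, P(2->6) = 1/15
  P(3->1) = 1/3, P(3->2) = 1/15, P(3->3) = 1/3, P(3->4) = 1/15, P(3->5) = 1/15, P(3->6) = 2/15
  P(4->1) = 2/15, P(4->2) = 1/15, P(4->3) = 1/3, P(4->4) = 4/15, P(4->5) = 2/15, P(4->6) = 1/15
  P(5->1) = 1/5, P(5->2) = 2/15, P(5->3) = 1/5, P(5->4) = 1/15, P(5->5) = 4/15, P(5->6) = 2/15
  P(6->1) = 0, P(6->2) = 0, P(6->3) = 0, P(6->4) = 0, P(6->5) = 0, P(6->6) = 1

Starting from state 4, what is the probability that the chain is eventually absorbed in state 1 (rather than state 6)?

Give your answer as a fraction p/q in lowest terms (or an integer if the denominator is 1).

Answer: 4641/6697

Derivation:
Let a_i = P(absorbed in 1 | start in state i).
Boundary conditions: a_1 = 1, a_6 = 0.
For each transient state i, a_i = sum_j P(i->j) * a_j:
  a_2 = 1/3*a_1 + 1/15*a_2 + 2/15*a_3 + 0*a_4 + 2/5*a_5 + 1/15*a_6
  a_3 = 1/3*a_1 + 1/15*a_2 + 1/3*a_3 + 1/15*a_4 + 1/15*a_5 + 2/15*a_6
  a_4 = 2/15*a_1 + 1/15*a_2 + 1/3*a_3 + 4/15*a_4 + 2/15*a_5 + 1/15*a_6
  a_5 = 1/5*a_1 + 2/15*a_2 + 1/5*a_3 + 1/15*a_4 + 4/15*a_5 + 2/15*a_6

Substituting a_1 = 1 and a_6 = 0, rearrange to (I - Q) a = r where r[i] = P(i -> 1):
  [14/15, -2/15, 0, -2/5] . (a_2, a_3, a_4, a_5) = 1/3
  [-1/15, 2/3, -1/15, -1/15] . (a_2, a_3, a_4, a_5) = 1/3
  [-1/15, -1/3, 11/15, -2/15] . (a_2, a_3, a_4, a_5) = 2/15
  [-2/15, -1/5, -1/15, 11/15] . (a_2, a_3, a_4, a_5) = 1/5

Solving yields:
  a_2 = 9957/13394
  a_3 = 9511/13394
  a_4 = 4641/6697
  a_5 = 8901/13394

Starting state is 4, so the absorption probability is a_4 = 4641/6697.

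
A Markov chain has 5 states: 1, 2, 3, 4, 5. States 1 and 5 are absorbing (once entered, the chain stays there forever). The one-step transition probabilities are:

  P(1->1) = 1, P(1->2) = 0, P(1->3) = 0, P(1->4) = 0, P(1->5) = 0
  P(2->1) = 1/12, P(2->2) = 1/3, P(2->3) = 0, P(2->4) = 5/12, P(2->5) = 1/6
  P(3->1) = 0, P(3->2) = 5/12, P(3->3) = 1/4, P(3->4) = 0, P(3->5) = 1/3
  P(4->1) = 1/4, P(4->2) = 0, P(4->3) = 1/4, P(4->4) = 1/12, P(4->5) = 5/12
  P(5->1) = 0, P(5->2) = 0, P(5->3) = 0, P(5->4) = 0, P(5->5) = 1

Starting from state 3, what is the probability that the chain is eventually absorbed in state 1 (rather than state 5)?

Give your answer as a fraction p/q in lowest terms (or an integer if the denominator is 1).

Answer: 130/717

Derivation:
Let a_i = P(absorbed in 1 | start in state i).
Boundary conditions: a_1 = 1, a_5 = 0.
For each transient state i, a_i = sum_j P(i->j) * a_j:
  a_2 = 1/12*a_1 + 1/3*a_2 + 0*a_3 + 5/12*a_4 + 1/6*a_5
  a_3 = 0*a_1 + 5/12*a_2 + 1/4*a_3 + 0*a_4 + 1/3*a_5
  a_4 = 1/4*a_1 + 0*a_2 + 1/4*a_3 + 1/12*a_4 + 5/12*a_5

Substituting a_1 = 1 and a_5 = 0, rearrange to (I - Q) a = r where r[i] = P(i -> 1):
  [2/3, 0, -5/12] . (a_2, a_3, a_4) = 1/12
  [-5/12, 3/4, 0] . (a_2, a_3, a_4) = 0
  [0, -1/4, 11/12] . (a_2, a_3, a_4) = 1/4

Solving yields:
  a_2 = 78/239
  a_3 = 130/717
  a_4 = 77/239

Starting state is 3, so the absorption probability is a_3 = 130/717.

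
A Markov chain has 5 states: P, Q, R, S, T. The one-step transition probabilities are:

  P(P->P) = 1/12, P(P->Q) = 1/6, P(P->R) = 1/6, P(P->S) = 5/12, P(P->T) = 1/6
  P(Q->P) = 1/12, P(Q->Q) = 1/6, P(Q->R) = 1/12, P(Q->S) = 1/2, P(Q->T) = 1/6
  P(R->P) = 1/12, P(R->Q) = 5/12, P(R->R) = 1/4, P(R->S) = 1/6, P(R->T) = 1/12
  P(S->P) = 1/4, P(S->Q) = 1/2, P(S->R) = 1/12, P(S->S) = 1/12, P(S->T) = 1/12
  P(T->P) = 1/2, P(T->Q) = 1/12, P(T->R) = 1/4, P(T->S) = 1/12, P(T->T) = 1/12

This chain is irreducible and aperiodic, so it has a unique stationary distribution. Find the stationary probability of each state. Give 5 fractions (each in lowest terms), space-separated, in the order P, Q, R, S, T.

Answer: 4779/26605 7532/26605 3787/26605 7264/26605 3243/26605

Derivation:
The stationary distribution satisfies pi = pi * P, i.e.:
  pi_P = 1/12*pi_P + 1/12*pi_Q + 1/12*pi_R + 1/4*pi_S + 1/2*pi_T
  pi_Q = 1/6*pi_P + 1/6*pi_Q + 5/12*pi_R + 1/2*pi_S + 1/12*pi_T
  pi_R = 1/6*pi_P + 1/12*pi_Q + 1/4*pi_R + 1/12*pi_S + 1/4*pi_T
  pi_S = 5/12*pi_P + 1/2*pi_Q + 1/6*pi_R + 1/12*pi_S + 1/12*pi_T
  pi_T = 1/6*pi_P + 1/6*pi_Q + 1/12*pi_R + 1/12*pi_S + 1/12*pi_T
with normalization: pi_P + pi_Q + pi_R + pi_S + pi_T = 1.

Using the first 4 balance equations plus normalization, the linear system A*pi = b is:
  [-11/12, 1/12, 1/12, 1/4, 1/2] . pi = 0
  [1/6, -5/6, 5/12, 1/2, 1/12] . pi = 0
  [1/6, 1/12, -3/4, 1/12, 1/4] . pi = 0
  [5/12, 1/2, 1/6, -11/12, 1/12] . pi = 0
  [1, 1, 1, 1, 1] . pi = 1

Solving yields:
  pi_P = 4779/26605
  pi_Q = 7532/26605
  pi_R = 3787/26605
  pi_S = 7264/26605
  pi_T = 3243/26605

Verification (pi * P):
  4779/26605*1/12 + 7532/26605*1/12 + 3787/26605*1/12 + 7264/26605*1/4 + 3243/26605*1/2 = 4779/26605 = pi_P  (ok)
  4779/26605*1/6 + 7532/26605*1/6 + 3787/26605*5/12 + 7264/26605*1/2 + 3243/26605*1/12 = 7532/26605 = pi_Q  (ok)
  4779/26605*1/6 + 7532/26605*1/12 + 3787/26605*1/4 + 7264/26605*1/12 + 3243/26605*1/4 = 3787/26605 = pi_R  (ok)
  4779/26605*5/12 + 7532/26605*1/2 + 3787/26605*1/6 + 7264/26605*1/12 + 3243/26605*1/12 = 7264/26605 = pi_S  (ok)
  4779/26605*1/6 + 7532/26605*1/6 + 3787/26605*1/12 + 7264/26605*1/12 + 3243/26605*1/12 = 3243/26605 = pi_T  (ok)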